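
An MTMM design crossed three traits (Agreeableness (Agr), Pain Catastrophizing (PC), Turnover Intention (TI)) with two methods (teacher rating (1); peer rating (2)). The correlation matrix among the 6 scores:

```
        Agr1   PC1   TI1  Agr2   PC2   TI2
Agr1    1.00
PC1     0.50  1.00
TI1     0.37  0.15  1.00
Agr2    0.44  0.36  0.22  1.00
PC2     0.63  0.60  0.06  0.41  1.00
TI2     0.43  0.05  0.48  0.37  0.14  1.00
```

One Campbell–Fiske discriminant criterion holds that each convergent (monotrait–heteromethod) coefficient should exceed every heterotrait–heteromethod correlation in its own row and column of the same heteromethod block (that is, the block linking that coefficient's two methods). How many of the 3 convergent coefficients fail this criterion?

2

Convergent coefficients and their comparison sets:
Agr (methods 1·2): 0.44 vs {0.63, 0.36, 0.43, 0.22} → fail.
PC (methods 1·2): 0.60 vs {0.36, 0.63, 0.05, 0.06} → fail.
TI (methods 1·2): 0.48 vs {0.22, 0.43, 0.06, 0.05} → pass.
2 of 3 fail.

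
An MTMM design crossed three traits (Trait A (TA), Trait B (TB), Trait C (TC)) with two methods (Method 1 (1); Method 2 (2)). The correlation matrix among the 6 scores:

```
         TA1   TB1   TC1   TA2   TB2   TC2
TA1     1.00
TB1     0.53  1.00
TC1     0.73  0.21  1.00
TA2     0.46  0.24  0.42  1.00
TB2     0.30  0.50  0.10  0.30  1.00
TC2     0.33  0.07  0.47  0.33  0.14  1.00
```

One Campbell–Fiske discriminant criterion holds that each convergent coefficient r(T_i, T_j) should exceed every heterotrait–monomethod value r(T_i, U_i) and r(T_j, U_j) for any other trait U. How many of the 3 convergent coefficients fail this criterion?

3

Each convergent coefficient versus the relevant comparison correlations:
TA (methods 1·2): 0.46 vs {0.53, 0.30, 0.73, 0.33} → fail.
TB (methods 1·2): 0.50 vs {0.53, 0.30, 0.21, 0.14} → fail.
TC (methods 1·2): 0.47 vs {0.73, 0.33, 0.21, 0.14} → fail.
3 of 3 fail.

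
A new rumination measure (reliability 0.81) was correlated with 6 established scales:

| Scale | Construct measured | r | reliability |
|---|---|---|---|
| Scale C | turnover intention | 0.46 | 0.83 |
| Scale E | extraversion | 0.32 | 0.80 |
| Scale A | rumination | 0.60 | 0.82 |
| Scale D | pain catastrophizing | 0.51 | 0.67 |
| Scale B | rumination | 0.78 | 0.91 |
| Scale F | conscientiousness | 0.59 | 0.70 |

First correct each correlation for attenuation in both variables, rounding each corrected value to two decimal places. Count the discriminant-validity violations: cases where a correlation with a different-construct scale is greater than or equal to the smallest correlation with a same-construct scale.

Disattenuated r (r / √(r_scale · r_new)):
  Scale C (disc): 0.46 / √(0.83·0.81) = 0.56
  Scale E (disc): 0.32 / √(0.80·0.81) = 0.40
  Scale A (conv): 0.60 / √(0.82·0.81) = 0.74
  Scale D (disc): 0.51 / √(0.67·0.81) = 0.69
  Scale B (conv): 0.78 / √(0.91·0.81) = 0.91
  Scale F (disc): 0.59 / √(0.70·0.81) = 0.78
Smallest convergent = 0.74. Discriminant values: 0.56, 0.40, 0.69, 0.78; count ≥ 0.74 → 1.

1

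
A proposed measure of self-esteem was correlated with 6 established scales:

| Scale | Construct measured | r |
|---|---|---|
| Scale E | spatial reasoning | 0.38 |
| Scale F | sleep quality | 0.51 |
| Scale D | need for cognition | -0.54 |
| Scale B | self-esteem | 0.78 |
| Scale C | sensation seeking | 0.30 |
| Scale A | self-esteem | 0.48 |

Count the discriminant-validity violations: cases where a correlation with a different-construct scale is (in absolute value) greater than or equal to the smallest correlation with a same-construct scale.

Convergent (same construct = self-esteem): Scale B, Scale A.
Smallest convergent = 0.48. Discriminant |r|: 0.38, 0.51, 0.54, 0.30; count ≥ 0.48 → 2.

2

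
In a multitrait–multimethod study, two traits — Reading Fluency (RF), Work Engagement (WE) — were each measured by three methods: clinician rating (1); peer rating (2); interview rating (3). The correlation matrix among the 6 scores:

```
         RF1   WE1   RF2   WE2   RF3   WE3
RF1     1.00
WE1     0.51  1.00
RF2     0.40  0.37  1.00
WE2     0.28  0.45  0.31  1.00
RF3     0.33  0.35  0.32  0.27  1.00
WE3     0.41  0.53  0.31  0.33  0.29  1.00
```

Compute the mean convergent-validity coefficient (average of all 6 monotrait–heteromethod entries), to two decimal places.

0.39

Convergent values: 0.40, 0.33, 0.32, 0.45, 0.53, 0.33; mean = 2.36/6 = 0.39.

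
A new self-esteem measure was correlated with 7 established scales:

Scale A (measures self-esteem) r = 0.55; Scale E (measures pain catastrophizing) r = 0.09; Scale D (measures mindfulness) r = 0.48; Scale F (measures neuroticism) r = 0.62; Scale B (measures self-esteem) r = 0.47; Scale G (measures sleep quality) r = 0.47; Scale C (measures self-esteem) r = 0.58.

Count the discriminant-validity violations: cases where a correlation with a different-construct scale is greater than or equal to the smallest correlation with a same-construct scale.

3

Convergent (same construct = self-esteem): Scale A, Scale B, Scale C.
Smallest convergent = 0.47. Discriminant values: 0.09, 0.48, 0.62, 0.47; count ≥ 0.47 → 3.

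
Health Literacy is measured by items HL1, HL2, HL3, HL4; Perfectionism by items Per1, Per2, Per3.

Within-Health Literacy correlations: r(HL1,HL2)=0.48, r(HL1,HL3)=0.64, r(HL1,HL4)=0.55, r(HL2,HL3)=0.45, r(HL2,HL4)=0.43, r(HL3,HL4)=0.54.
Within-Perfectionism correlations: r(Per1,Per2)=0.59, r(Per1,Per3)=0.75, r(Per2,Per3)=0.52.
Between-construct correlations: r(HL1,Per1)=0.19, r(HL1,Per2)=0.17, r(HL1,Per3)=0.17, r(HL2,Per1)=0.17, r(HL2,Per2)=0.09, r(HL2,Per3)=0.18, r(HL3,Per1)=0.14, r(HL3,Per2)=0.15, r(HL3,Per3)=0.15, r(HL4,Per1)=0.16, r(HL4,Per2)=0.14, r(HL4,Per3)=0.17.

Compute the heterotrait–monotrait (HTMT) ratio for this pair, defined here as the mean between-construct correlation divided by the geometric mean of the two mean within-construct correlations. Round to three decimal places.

Mean between = 1.88/12 = 0.1567.
Mean within-HL = 3.09/6 = 0.5150; mean within-Per = 1.86/3 = 0.6200.
Geometric mean = √(0.5150 × 0.6200) = 0.5651.
HTMT = 0.1567 / 0.5651 = 0.277.

0.277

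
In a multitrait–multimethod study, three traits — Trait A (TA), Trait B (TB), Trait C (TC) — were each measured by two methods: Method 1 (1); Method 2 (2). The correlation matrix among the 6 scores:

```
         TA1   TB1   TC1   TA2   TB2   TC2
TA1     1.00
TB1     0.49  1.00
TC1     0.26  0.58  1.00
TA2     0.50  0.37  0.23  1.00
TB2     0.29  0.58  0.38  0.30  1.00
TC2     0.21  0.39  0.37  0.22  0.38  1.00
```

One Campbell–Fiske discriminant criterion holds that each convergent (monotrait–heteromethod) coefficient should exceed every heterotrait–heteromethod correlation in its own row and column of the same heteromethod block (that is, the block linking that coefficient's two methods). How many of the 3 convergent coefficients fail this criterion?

1

Checking each validity diagonal entry against its comparison values:
TA (methods 1·2): 0.50 vs {0.29, 0.37, 0.21, 0.23} → pass.
TB (methods 1·2): 0.58 vs {0.37, 0.29, 0.39, 0.38} → pass.
TC (methods 1·2): 0.37 vs {0.23, 0.21, 0.38, 0.39} → fail.
1 of 3 fail.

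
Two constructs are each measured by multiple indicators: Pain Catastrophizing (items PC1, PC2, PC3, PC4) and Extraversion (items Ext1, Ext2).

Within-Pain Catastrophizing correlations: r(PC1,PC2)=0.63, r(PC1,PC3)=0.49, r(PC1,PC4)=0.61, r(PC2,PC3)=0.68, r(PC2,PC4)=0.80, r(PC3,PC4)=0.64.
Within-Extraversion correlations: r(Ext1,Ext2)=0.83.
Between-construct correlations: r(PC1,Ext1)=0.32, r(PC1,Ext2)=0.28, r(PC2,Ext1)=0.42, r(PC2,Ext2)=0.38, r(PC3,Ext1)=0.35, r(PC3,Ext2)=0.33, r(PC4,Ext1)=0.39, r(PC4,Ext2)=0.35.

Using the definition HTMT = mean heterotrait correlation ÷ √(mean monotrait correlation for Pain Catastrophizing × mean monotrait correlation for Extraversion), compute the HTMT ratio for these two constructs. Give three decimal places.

0.483

Mean between = 2.82/8 = 0.3525.
Mean within-PC = 3.85/6 = 0.6417; mean within-Ext = 0.83/1 = 0.8300.
Geometric mean = √(0.6417 × 0.8300) = 0.7298.
HTMT = 0.3525 / 0.7298 = 0.483.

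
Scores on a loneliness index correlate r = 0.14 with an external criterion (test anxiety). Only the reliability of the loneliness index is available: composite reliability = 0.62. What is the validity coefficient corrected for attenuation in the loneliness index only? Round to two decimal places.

0.18

Single correction: r_c = r_obs / √r_xx = 0.14 / √0.62 = 0.14 / 0.7874 ≈ 0.18.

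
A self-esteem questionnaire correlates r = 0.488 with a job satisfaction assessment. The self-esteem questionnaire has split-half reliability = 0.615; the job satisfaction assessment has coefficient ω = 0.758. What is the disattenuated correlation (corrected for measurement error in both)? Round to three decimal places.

0.715

r_true = r_obs / √(r_xx · r_yy) = 0.488 / √(0.615 × 0.758) = 0.488 / √0.466170 = 0.488 / 0.6828 ≈ 0.715.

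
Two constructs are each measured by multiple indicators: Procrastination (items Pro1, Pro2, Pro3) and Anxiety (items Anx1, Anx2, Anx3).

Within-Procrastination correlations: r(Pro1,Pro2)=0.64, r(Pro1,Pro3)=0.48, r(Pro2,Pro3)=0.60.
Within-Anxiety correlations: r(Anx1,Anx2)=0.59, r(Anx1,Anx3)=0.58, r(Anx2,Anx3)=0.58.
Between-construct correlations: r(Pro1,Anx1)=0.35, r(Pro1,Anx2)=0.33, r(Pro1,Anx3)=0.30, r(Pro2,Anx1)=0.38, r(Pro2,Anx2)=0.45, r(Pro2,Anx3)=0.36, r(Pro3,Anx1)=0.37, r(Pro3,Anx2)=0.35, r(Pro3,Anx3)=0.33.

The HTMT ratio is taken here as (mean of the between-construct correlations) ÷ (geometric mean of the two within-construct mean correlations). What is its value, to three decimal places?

0.619

Mean between = 3.22/9 = 0.3578.
Mean within-Pro = 1.72/3 = 0.5733; mean within-Anx = 1.75/3 = 0.5833.
Geometric mean = √(0.5733 × 0.5833) = 0.5783.
HTMT = 0.3578 / 0.5783 = 0.619.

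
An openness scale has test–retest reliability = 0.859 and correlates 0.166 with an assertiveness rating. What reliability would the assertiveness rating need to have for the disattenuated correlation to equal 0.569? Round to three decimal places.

0.099

r_true = r_obs / √(r_xx · r_yy) ⇒ 0.569 = 0.166 / √(0.859 · r_yy).
√(0.859 · r_yy) = 0.166 / 0.569 = 0.2917; 0.859 · r_yy = 0.0851; r_yy = 0.0851 / 0.859 ≈ 0.099.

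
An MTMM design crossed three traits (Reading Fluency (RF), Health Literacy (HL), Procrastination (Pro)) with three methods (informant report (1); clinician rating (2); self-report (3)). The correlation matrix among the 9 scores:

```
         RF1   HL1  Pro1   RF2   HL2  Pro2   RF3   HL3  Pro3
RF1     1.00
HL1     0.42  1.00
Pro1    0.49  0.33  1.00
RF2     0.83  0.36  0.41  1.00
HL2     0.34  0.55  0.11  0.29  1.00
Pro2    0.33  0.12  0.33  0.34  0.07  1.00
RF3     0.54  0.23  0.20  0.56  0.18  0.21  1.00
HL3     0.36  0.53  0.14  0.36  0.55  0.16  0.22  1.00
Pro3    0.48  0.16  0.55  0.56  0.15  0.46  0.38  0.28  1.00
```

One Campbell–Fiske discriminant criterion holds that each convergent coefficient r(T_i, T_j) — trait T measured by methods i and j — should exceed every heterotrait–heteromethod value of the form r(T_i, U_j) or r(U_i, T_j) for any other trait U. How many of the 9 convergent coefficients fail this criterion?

3

Convergent coefficients and their comparison sets:
RF (methods 1·2): 0.83 vs {0.34, 0.36, 0.33, 0.41} → pass.
RF (methods 1·3): 0.54 vs {0.36, 0.23, 0.48, 0.20} → pass.
RF (methods 2·3): 0.56 vs {0.36, 0.18, 0.56, 0.21} → fail.
HL (methods 1·2): 0.55 vs {0.36, 0.34, 0.12, 0.11} → pass.
HL (methods 1·3): 0.53 vs {0.23, 0.36, 0.16, 0.14} → pass.
HL (methods 2·3): 0.55 vs {0.18, 0.36, 0.15, 0.16} → pass.
Pro (methods 1·2): 0.33 vs {0.41, 0.33, 0.11, 0.12} → fail.
Pro (methods 1·3): 0.55 vs {0.20, 0.48, 0.14, 0.16} → pass.
Pro (methods 2·3): 0.46 vs {0.21, 0.56, 0.16, 0.15} → fail.
3 of 9 fail.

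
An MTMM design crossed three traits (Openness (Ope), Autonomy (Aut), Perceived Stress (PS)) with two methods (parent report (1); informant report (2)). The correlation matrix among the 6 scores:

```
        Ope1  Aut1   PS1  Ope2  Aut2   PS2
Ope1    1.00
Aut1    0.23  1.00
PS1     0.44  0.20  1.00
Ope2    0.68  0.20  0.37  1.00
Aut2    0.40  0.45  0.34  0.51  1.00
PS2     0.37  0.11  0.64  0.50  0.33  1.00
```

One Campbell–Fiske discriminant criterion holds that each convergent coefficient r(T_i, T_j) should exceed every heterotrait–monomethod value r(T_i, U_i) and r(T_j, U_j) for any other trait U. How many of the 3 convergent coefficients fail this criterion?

Convergent coefficients and their comparison sets:
Ope (methods 1·2): 0.68 vs {0.23, 0.51, 0.44, 0.50} → pass.
Aut (methods 1·2): 0.45 vs {0.23, 0.51, 0.20, 0.33} → fail.
PS (methods 1·2): 0.64 vs {0.44, 0.50, 0.20, 0.33} → pass.
1 of 3 fail.

1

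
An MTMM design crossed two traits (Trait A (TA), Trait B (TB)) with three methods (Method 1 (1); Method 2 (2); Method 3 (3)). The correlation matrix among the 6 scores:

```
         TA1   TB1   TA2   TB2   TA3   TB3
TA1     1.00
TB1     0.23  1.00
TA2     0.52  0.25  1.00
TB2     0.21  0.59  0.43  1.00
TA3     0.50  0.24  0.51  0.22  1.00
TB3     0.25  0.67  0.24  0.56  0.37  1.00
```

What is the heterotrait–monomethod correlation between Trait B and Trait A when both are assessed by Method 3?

Different traits, same method: r(TB3, TA3) = 0.37.

0.37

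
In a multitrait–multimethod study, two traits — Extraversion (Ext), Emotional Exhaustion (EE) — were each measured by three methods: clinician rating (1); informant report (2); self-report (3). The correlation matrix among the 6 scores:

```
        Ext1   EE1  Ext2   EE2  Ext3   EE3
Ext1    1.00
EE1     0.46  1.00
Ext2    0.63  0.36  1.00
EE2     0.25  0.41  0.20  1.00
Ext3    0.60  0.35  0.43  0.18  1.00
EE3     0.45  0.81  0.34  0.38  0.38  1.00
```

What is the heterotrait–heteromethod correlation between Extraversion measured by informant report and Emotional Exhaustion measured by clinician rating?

0.36

Different traits and methods: r(Ext2, EE1) = 0.36.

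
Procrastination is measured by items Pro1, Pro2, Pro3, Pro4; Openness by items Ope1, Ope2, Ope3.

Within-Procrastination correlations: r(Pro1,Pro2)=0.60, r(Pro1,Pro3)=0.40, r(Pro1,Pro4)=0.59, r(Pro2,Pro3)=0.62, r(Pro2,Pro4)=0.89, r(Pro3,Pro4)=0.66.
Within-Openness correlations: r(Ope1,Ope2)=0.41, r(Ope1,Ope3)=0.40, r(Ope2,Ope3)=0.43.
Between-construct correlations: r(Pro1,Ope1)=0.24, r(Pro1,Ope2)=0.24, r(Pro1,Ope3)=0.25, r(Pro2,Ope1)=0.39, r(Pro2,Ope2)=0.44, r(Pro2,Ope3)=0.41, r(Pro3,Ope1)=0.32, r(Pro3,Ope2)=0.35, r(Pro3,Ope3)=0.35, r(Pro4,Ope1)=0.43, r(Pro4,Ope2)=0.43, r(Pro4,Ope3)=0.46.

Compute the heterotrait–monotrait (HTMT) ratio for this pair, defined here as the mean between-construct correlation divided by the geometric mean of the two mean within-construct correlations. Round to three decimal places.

Mean between = 4.31/12 = 0.3592.
Mean within-Pro = 3.76/6 = 0.6267; mean within-Ope = 1.24/3 = 0.4133.
Geometric mean = √(0.6267 × 0.4133) = 0.5089.
HTMT = 0.3592 / 0.5089 = 0.706.

0.706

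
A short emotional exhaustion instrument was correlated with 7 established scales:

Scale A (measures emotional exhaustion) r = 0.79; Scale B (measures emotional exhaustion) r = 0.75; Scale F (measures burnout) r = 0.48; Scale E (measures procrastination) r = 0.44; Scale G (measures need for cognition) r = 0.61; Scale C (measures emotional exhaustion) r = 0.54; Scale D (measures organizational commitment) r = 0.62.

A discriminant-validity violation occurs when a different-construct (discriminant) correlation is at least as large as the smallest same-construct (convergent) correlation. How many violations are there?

2

Convergent (same construct = emotional exhaustion): Scale A, Scale B, Scale C.
Smallest convergent = 0.54. Discriminant values: 0.48, 0.44, 0.61, 0.62; count ≥ 0.54 → 2.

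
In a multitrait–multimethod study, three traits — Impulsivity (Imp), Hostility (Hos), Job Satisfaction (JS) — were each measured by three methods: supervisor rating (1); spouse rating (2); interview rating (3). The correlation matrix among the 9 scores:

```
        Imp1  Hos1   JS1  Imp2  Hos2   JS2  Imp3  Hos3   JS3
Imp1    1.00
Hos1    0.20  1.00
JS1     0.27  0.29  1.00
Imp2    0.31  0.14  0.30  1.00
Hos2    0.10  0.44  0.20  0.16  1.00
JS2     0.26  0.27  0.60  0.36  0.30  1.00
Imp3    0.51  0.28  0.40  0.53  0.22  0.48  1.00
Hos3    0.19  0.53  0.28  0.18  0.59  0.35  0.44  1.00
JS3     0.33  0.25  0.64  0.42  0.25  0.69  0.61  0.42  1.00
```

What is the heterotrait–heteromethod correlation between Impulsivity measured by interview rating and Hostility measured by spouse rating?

Different traits and methods: r(Imp3, Hos2) = 0.22.

0.22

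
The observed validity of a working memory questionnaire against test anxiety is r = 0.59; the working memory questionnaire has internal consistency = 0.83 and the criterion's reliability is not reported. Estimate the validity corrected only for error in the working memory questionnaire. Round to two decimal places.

Single correction: r_c = r_obs / √r_xx = 0.59 / √0.83 = 0.59 / 0.9110 ≈ 0.65.

0.65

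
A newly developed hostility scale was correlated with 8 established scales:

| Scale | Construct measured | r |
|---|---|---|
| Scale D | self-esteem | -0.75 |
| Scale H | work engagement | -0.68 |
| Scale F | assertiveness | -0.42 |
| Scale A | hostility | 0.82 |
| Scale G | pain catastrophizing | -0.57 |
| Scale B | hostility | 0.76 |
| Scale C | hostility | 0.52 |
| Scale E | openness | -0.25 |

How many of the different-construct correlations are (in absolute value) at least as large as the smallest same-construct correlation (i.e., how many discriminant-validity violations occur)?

Convergent (same construct = hostility): Scale A, Scale B, Scale C.
Smallest convergent = 0.52. Discriminant |r|: 0.75, 0.68, 0.42, 0.57, 0.25; count ≥ 0.52 → 3.

3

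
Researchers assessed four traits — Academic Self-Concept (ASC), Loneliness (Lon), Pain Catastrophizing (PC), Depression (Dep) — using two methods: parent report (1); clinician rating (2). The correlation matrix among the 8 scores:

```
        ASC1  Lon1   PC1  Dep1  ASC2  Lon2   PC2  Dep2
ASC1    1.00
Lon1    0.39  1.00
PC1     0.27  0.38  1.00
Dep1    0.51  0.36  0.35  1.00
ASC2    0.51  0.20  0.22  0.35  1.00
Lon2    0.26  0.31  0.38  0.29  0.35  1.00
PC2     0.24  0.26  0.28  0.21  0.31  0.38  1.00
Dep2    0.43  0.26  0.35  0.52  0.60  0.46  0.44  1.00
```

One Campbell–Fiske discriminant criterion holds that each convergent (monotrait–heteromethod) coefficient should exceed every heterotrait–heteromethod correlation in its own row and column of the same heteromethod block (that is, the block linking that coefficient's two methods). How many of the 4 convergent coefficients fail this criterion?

2

Each convergent coefficient versus the relevant comparison correlations:
ASC (methods 1·2): 0.51 vs {0.26, 0.20, 0.24, 0.22, 0.43, 0.35} → pass.
Lon (methods 1·2): 0.31 vs {0.20, 0.26, 0.26, 0.38, 0.26, 0.29} → fail.
PC (methods 1·2): 0.28 vs {0.22, 0.24, 0.38, 0.26, 0.35, 0.21} → fail.
Dep (methods 1·2): 0.52 vs {0.35, 0.43, 0.29, 0.26, 0.21, 0.35} → pass.
2 of 4 fail.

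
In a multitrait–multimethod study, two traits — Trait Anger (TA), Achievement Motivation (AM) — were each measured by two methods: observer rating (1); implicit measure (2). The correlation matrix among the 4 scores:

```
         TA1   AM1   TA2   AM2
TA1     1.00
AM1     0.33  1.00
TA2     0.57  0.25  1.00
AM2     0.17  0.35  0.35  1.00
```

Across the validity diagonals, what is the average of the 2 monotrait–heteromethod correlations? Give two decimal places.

0.46

Convergent values: 0.57, 0.35; mean = 0.92/2 = 0.46.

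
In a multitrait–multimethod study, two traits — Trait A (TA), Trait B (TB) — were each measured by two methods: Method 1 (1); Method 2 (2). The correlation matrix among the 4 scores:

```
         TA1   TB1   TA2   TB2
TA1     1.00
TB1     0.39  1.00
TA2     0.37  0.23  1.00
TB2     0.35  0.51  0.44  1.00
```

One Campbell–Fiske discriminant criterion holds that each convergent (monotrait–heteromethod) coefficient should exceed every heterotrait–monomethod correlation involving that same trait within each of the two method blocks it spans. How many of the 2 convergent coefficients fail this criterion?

Each convergent coefficient versus the relevant comparison correlations:
TA (methods 1·2): 0.37 vs {0.39, 0.44} → fail.
TB (methods 1·2): 0.51 vs {0.39, 0.44} → pass.
1 of 2 fail.

1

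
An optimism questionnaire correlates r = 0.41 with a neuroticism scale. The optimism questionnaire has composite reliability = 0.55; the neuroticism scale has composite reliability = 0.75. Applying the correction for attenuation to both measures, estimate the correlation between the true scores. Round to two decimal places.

r_true = r_obs / √(r_xx · r_yy) = 0.41 / √(0.55 × 0.75) = 0.41 / √0.4125 = 0.41 / 0.6423 ≈ 0.64.

0.64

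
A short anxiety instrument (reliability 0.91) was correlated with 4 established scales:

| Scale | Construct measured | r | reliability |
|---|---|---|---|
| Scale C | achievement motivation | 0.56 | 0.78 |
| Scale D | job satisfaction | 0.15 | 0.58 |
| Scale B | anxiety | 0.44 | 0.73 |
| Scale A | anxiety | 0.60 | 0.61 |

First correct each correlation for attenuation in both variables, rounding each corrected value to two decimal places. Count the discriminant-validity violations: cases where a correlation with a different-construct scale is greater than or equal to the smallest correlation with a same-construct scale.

1

Disattenuated r (r / √(r_scale · r_new)):
  Scale C (disc): 0.56 / √(0.78·0.91) = 0.66
  Scale D (disc): 0.15 / √(0.58·0.91) = 0.21
  Scale B (conv): 0.44 / √(0.73·0.91) = 0.54
  Scale A (conv): 0.60 / √(0.61·0.91) = 0.81
Smallest convergent = 0.54. Discriminant values: 0.66, 0.21; count ≥ 0.54 → 1.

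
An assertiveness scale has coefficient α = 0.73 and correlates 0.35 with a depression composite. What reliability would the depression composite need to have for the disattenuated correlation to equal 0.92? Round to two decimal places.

0.20

r_true = r_obs / √(r_xx · r_yy) ⇒ 0.92 = 0.35 / √(0.73 · r_yy).
√(0.73 · r_yy) = 0.35 / 0.92 = 0.3804; 0.73 · r_yy = 0.1447; r_yy = 0.1447 / 0.73 ≈ 0.20.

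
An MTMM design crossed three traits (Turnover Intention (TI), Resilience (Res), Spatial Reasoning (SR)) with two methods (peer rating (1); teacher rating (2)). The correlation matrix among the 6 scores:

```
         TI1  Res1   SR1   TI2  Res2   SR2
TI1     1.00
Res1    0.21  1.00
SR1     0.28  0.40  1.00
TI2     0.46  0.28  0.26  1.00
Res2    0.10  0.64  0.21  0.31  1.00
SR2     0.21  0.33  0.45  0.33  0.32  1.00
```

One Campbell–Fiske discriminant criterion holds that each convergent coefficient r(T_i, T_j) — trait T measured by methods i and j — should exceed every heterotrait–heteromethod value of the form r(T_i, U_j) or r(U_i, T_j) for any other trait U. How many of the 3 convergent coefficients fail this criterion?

Each convergent coefficient versus the relevant comparison correlations:
TI (methods 1·2): 0.46 vs {0.10, 0.28, 0.21, 0.26} → pass.
Res (methods 1·2): 0.64 vs {0.28, 0.10, 0.33, 0.21} → pass.
SR (methods 1·2): 0.45 vs {0.26, 0.21, 0.21, 0.33} → pass.
0 of 3 fail.

0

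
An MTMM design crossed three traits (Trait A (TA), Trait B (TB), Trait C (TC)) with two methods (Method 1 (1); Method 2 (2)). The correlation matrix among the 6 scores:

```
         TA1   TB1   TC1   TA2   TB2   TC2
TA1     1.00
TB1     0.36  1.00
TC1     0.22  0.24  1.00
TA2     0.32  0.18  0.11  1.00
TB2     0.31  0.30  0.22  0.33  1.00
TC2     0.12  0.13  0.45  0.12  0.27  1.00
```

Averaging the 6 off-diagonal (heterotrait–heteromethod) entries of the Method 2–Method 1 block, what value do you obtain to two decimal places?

0.18

HTHM values (method 2 × method 1): 0.18, 0.11, 0.31, 0.22, 0.12, 0.13; mean = 1.07/6 = 0.18.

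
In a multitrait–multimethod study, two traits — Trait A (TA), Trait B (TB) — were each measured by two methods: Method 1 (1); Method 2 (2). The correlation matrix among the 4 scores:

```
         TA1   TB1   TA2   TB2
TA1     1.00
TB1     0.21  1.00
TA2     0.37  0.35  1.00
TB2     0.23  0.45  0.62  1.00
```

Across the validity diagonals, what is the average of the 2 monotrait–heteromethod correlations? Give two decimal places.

0.41

Convergent values: 0.37, 0.45; mean = 0.82/2 = 0.41.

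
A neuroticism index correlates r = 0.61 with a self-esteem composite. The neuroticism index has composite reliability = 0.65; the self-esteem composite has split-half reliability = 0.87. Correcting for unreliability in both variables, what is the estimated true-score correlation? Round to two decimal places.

0.81

r_true = r_obs / √(r_xx · r_yy) = 0.61 / √(0.65 × 0.87) = 0.61 / √0.5655 = 0.61 / 0.7520 ≈ 0.81.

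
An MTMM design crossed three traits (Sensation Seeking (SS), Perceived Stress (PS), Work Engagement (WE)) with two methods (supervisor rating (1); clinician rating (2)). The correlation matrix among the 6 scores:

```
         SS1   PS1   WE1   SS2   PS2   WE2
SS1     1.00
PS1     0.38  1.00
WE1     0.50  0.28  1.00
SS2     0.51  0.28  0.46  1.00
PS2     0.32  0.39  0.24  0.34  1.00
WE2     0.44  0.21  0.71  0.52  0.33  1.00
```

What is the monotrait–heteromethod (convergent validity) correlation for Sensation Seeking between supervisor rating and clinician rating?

0.51

Same trait (SS), different methods: r(SS1, SS2) = 0.51.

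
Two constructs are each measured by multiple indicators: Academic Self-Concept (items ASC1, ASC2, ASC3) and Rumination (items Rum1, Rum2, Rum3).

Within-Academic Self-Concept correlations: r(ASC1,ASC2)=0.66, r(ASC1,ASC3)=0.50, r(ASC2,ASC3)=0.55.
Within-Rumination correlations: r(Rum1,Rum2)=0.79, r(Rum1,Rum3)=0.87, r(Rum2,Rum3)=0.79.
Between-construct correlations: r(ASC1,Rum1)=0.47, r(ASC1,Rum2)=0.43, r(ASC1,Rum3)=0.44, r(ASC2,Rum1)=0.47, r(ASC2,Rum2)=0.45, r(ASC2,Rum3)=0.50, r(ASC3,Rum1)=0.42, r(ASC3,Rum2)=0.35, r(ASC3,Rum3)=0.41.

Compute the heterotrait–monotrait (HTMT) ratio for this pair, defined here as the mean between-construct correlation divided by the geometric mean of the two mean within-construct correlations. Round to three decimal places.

Mean between = 3.94/9 = 0.4378.
Mean within-ASC = 1.71/3 = 0.5700; mean within-Rum = 2.45/3 = 0.8167.
Geometric mean = √(0.5700 × 0.8167) = 0.6823.
HTMT = 0.4378 / 0.6823 = 0.642.

0.642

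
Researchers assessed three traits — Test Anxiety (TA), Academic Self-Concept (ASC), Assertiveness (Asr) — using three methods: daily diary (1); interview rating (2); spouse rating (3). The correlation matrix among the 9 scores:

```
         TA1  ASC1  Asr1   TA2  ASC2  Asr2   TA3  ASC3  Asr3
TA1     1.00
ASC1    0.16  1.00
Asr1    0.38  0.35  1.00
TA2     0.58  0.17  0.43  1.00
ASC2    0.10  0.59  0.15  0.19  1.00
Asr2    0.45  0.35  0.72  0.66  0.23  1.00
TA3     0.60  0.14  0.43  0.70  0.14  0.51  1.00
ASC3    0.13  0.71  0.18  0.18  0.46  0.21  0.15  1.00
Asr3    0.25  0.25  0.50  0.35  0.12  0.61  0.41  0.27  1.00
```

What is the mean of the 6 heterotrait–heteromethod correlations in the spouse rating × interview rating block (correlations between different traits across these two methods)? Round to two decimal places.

0.25

HTHM values (method 3 × method 2): 0.14, 0.51, 0.18, 0.21, 0.35, 0.12; mean = 1.51/6 = 0.25.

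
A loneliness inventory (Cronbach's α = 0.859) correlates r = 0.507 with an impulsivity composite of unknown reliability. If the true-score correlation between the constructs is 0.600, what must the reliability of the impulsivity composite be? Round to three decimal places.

0.831

r_true = r_obs / √(r_xx · r_yy) ⇒ 0.600 = 0.507 / √(0.859 · r_yy).
√(0.859 · r_yy) = 0.507 / 0.600 = 0.8450; 0.859 · r_yy = 0.7140; r_yy = 0.7140 / 0.859 ≈ 0.831.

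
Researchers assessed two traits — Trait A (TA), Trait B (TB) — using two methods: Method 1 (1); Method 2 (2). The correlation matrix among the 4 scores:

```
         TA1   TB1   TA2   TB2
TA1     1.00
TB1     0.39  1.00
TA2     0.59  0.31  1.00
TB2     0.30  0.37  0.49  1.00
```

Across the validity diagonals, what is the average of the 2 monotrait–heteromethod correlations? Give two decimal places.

0.48

Convergent values: 0.59, 0.37; mean = 0.96/2 = 0.48.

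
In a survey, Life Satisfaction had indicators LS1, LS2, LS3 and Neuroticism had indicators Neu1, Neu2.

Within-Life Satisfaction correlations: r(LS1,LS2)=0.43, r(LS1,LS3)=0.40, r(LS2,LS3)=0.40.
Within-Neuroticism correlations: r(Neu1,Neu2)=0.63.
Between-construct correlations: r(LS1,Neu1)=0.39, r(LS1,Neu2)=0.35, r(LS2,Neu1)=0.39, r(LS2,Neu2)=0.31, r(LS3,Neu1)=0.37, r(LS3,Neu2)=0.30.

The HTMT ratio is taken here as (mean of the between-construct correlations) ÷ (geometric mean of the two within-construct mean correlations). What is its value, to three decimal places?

0.692

Mean between = 2.11/6 = 0.3517.
Mean within-LS = 1.23/3 = 0.4100; mean within-Neu = 0.63/1 = 0.6300.
Geometric mean = √(0.4100 × 0.6300) = 0.5082.
HTMT = 0.3517 / 0.5082 = 0.692.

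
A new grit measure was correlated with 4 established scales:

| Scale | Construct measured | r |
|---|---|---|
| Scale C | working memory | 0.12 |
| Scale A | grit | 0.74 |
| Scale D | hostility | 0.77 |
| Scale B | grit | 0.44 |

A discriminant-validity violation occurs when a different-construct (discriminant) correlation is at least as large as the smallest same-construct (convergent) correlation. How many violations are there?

Convergent (same construct = grit): Scale A, Scale B.
Smallest convergent = 0.44. Discriminant values: 0.12, 0.77; count ≥ 0.44 → 1.

1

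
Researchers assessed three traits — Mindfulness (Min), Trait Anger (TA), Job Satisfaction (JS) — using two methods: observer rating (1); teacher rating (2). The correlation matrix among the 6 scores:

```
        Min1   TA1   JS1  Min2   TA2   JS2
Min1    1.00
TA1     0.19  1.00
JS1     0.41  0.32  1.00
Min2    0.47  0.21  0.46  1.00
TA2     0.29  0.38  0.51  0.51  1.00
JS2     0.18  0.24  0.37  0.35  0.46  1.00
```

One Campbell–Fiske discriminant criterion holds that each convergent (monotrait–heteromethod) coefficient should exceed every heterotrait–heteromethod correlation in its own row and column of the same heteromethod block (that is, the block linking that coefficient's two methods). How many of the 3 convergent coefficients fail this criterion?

Checking each validity diagonal entry against its comparison values:
Min (methods 1·2): 0.47 vs {0.29, 0.21, 0.18, 0.46} → pass.
TA (methods 1·2): 0.38 vs {0.21, 0.29, 0.24, 0.51} → fail.
JS (methods 1·2): 0.37 vs {0.46, 0.18, 0.51, 0.24} → fail.
2 of 3 fail.

2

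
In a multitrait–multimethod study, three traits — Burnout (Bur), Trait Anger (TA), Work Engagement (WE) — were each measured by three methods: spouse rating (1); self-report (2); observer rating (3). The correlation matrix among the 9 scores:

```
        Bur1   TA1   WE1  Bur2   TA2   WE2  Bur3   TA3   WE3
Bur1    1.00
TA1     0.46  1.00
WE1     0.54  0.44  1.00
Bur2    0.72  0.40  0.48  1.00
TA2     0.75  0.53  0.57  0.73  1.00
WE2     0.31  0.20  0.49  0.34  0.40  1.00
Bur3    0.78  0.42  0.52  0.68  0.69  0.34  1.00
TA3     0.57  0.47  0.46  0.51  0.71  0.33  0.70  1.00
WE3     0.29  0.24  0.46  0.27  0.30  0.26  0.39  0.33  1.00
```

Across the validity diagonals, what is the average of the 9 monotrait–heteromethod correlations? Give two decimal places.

0.57

Convergent values: 0.72, 0.78, 0.68, 0.53, 0.47, 0.71, 0.49, 0.46, 0.26; mean = 5.10/9 = 0.57.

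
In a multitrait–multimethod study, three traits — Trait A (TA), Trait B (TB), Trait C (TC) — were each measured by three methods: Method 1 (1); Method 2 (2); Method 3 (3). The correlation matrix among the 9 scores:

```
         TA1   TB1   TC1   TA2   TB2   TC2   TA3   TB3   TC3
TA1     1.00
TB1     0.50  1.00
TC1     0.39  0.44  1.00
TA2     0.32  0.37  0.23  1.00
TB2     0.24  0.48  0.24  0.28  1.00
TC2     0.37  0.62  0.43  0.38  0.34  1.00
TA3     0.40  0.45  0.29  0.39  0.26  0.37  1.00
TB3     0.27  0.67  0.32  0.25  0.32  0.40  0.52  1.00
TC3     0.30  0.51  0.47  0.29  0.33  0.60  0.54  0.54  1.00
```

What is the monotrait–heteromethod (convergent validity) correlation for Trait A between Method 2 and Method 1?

Same trait (TA), different methods: r(TA2, TA1) = 0.32.

0.32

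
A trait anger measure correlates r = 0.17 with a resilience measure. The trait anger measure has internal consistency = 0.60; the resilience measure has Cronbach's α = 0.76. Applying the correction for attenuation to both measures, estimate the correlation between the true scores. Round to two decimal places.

r_true = r_obs / √(r_xx · r_yy) = 0.17 / √(0.60 × 0.76) = 0.17 / √0.4560 = 0.17 / 0.6753 ≈ 0.25.

0.25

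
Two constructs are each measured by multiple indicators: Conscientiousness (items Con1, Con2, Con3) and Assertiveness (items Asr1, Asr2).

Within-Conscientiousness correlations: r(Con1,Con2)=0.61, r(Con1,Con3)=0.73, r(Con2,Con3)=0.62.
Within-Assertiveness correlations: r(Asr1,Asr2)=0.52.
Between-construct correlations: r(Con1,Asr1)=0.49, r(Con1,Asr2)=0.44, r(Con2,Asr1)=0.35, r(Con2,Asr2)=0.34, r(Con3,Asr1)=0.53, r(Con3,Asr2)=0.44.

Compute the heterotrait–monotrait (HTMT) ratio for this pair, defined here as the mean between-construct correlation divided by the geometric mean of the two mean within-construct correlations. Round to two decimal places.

Mean between = 2.59/6 = 0.4317.
Mean within-Con = 1.96/3 = 0.6533; mean within-Asr = 0.52/1 = 0.5200.
Geometric mean = √(0.6533 × 0.5200) = 0.5829.
HTMT = 0.4317 / 0.5829 = 0.74.

0.74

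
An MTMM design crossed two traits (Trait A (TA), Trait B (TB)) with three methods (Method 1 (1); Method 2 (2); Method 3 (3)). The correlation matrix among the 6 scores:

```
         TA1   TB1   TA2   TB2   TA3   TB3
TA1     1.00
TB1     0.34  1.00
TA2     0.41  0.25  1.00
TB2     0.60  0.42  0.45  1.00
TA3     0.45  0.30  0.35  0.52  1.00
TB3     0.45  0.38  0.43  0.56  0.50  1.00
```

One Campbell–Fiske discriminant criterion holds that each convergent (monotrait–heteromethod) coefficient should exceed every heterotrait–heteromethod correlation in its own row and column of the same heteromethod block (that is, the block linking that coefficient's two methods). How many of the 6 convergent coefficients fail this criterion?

Convergent coefficients and their comparison sets:
TA (methods 1·2): 0.41 vs {0.60, 0.25} → fail.
TA (methods 1·3): 0.45 vs {0.45, 0.30} → fail.
TA (methods 2·3): 0.35 vs {0.43, 0.52} → fail.
TB (methods 1·2): 0.42 vs {0.25, 0.60} → fail.
TB (methods 1·3): 0.38 vs {0.30, 0.45} → fail.
TB (methods 2·3): 0.56 vs {0.52, 0.43} → pass.
5 of 6 fail.

5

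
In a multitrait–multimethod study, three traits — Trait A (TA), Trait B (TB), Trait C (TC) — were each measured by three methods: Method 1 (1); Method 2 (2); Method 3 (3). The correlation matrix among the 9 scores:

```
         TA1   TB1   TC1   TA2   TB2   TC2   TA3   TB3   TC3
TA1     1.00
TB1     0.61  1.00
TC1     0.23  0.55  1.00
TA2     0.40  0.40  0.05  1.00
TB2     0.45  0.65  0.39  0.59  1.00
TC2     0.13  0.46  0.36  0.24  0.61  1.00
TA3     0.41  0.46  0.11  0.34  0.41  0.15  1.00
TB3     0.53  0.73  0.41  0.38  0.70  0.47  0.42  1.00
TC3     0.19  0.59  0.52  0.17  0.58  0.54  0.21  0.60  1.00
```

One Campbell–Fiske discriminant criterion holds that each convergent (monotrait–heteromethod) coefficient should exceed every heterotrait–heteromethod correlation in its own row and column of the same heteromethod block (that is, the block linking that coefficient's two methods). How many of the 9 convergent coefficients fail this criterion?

6

Each convergent coefficient versus the relevant comparison correlations:
TA (methods 1·2): 0.40 vs {0.45, 0.40, 0.13, 0.05} → fail.
TA (methods 1·3): 0.41 vs {0.53, 0.46, 0.19, 0.11} → fail.
TA (methods 2·3): 0.34 vs {0.38, 0.41, 0.17, 0.15} → fail.
TB (methods 1·2): 0.65 vs {0.40, 0.45, 0.46, 0.39} → pass.
TB (methods 1·3): 0.73 vs {0.46, 0.53, 0.59, 0.41} → pass.
TB (methods 2·3): 0.70 vs {0.41, 0.38, 0.58, 0.47} → pass.
TC (methods 1·2): 0.36 vs {0.05, 0.13, 0.39, 0.46} → fail.
TC (methods 1·3): 0.52 vs {0.11, 0.19, 0.41, 0.59} → fail.
TC (methods 2·3): 0.54 vs {0.15, 0.17, 0.47, 0.58} → fail.
6 of 9 fail.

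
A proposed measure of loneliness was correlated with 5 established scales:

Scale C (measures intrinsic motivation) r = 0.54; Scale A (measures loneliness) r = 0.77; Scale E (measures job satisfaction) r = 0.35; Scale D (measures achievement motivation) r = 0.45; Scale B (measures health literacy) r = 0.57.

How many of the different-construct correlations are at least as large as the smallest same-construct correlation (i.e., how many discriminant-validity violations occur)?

0

Convergent (same construct = loneliness): Scale A.
Smallest convergent = 0.77. Discriminant values: 0.54, 0.35, 0.45, 0.57; count ≥ 0.77 → 0.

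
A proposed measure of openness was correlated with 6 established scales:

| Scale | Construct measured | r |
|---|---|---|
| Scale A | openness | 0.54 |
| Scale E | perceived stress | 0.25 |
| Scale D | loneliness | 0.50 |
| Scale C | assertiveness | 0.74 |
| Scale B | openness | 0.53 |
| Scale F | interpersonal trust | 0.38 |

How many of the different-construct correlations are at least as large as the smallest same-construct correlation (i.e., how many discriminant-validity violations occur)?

Convergent (same construct = openness): Scale A, Scale B.
Smallest convergent = 0.53. Discriminant values: 0.25, 0.50, 0.74, 0.38; count ≥ 0.53 → 1.

1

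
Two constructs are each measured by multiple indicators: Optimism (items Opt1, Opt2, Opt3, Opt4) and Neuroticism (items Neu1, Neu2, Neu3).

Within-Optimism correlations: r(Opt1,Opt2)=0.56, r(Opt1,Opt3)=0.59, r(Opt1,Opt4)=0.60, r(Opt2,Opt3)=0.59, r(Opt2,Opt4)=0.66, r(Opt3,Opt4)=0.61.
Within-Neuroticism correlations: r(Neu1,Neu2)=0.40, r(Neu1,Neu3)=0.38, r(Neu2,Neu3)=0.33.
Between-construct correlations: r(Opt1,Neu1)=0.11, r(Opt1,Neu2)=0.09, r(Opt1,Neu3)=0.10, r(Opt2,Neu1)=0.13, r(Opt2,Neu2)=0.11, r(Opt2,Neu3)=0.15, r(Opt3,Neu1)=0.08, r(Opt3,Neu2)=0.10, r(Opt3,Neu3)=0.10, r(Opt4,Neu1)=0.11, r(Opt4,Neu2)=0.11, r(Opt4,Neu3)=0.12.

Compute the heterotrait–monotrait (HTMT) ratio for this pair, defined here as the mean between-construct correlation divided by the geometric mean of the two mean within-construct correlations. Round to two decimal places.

0.23

Between-construct mean = 1.31/12 = 0.1092.
Mean within-Opt = 3.61/6 = 0.6017; mean within-Neu = 1.11/3 = 0.3700.
Geometric mean = √(0.6017 × 0.3700) = 0.4718.
HTMT = 0.1092 / 0.4718 = 0.23.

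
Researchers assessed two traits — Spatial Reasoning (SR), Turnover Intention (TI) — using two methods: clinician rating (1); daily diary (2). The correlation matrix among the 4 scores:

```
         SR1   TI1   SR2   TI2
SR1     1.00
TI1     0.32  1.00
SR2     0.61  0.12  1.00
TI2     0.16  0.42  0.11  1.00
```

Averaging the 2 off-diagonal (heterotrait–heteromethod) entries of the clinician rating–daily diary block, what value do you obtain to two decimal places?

HTHM values (method 1 × method 2): 0.16, 0.12; mean = 0.28/2 = 0.14.

0.14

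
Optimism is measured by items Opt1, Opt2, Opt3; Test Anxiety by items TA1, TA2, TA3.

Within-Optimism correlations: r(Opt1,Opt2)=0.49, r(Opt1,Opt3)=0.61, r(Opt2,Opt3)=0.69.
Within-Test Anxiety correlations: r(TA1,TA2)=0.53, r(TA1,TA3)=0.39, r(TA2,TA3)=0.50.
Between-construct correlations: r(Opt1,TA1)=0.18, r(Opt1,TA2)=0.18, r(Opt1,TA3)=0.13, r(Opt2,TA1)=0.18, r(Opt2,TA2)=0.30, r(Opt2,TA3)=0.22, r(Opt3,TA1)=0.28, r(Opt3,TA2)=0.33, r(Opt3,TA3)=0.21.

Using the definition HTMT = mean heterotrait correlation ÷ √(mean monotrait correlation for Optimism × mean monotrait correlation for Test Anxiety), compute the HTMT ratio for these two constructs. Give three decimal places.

0.420

Mean between = 2.01/9 = 0.2233.
Mean within-Opt = 1.79/3 = 0.5967; mean within-TA = 1.42/3 = 0.4733.
Geometric mean = √(0.5967 × 0.4733) = 0.5314.
HTMT = 0.2233 / 0.5314 = 0.420.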